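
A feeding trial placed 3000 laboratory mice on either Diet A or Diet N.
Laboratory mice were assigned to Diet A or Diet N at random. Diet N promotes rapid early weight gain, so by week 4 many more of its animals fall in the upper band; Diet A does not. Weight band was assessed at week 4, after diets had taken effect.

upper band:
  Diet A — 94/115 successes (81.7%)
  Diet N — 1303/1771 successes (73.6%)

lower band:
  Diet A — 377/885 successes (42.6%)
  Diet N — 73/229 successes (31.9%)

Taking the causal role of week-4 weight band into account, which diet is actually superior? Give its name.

Week-4 weight band here is a post-treatment variable shaped by the diet; conditioning on it would introduce bias rather than remove it. The overall comparison is the causal one.
Pooled: Diet A 47.1% vs Diet N 68.8%; Diet N is higher overall.

Diet N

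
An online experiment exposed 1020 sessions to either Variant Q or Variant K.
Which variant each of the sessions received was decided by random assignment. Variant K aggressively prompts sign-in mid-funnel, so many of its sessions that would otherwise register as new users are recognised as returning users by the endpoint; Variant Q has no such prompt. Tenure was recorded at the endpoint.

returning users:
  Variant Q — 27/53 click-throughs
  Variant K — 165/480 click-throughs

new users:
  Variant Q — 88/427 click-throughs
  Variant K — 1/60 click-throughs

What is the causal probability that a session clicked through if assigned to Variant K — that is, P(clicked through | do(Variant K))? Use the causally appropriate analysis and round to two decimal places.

0.31

User tenure here is a post-treatment variable shaped by the variant; conditioning on it would introduce bias rather than remove it. The overall comparison is the causal one.
So P(outcome | do(Variant K)) is just the pooled rate for Variant K: 166/540 = 0.307.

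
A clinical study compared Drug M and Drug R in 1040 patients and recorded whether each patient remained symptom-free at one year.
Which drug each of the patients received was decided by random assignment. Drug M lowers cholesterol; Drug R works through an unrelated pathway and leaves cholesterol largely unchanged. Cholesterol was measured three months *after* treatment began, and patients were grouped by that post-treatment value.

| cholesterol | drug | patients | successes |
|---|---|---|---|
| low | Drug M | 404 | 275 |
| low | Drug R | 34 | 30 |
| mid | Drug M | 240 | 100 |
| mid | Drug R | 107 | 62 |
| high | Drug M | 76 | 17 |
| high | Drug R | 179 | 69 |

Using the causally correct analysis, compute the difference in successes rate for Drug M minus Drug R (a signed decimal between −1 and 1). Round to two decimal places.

+0.04

Within every cholesterol level Drug R has the higher rate, yet pooled Drug M does — Simpson's reversal.
Because the drug influences cholesterol, cholesterol is a post-treatment mediator, not a confounder. Stratifying on it would bias the estimate; the causal effect is the crude pooled difference.
The causal difference is the pooled difference: 0.544 − 0.503 = +0.041.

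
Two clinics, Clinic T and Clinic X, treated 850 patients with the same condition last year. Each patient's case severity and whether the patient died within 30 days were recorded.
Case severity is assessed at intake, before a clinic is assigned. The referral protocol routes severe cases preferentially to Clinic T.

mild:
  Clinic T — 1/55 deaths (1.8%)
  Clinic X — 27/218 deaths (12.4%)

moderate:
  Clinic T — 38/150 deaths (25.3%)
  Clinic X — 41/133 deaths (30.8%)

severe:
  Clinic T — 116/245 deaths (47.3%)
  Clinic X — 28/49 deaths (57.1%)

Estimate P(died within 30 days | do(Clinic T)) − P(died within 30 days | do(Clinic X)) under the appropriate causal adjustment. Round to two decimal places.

The stratified and pooled comparisons disagree (Clinic T wins within each case severity; Clinic X wins overall), so the answer turns on the causal role of case severity.
Here case severity is a common cause — it drives both which clinic a case falls under and the outcome. The crude comparison mixes populations; the stratum-specific rates are the causally relevant ones.
Adjusting over the population distribution of case severity: 0.321·(0.018−0.124) + 0.333·(0.253−0.308) + 0.346·(0.473−0.571) = -0.086.

-0.09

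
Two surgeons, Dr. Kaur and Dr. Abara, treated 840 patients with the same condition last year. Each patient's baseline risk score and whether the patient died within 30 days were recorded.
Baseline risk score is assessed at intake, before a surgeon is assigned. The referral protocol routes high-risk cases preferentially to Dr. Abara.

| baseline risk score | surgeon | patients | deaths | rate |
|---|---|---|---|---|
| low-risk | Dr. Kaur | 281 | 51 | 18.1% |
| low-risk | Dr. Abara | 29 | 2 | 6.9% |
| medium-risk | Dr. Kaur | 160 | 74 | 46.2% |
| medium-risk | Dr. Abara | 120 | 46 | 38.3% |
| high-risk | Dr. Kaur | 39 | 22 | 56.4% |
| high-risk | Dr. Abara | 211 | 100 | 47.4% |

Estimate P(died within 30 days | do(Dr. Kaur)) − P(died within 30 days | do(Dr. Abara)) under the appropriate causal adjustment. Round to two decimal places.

+0.09

Within every baseline risk score level Dr. Abara has the lower rate, yet pooled Dr. Kaur does — Simpson's reversal.
Baseline risk score satisfies the back-door criterion: it is not a descendant of the surgeon, and it blocks the spurious path from surgeon to outcome. Adjusting for it (i.e., using the within-baseline risk score rates) gives the causal effect.
Adjusting over the population distribution of baseline risk score: 0.369·(0.181−0.069) + 0.333·(0.463−0.383) + 0.298·(0.564−0.474) = +0.095.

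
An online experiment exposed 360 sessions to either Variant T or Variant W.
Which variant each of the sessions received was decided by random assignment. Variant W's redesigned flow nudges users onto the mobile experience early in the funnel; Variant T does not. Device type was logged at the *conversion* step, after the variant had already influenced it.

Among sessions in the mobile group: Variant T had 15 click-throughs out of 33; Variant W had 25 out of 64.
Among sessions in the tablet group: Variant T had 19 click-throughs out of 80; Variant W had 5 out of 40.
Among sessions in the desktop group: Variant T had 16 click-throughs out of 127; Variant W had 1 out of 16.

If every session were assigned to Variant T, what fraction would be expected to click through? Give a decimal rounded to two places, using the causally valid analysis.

The distribution of device type is itself part of what the variant does — it is an intermediate outcome. Holding it fixed would remove that part of the effect; the total effect is the pooled difference.
So P(outcome | do(Variant T)) is just the pooled rate for Variant T: 50/240 = 0.208.

0.21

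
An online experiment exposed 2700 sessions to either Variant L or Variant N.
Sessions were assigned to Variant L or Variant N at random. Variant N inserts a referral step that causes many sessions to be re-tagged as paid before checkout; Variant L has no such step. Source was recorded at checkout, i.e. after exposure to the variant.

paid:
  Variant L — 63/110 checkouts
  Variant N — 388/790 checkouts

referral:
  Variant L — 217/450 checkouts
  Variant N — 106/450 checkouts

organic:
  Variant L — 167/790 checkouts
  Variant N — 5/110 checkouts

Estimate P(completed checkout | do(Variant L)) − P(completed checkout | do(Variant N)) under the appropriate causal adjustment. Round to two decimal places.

Traffic source here is a post-treatment variable shaped by the variant; conditioning on it would introduce bias rather than remove it. The overall comparison is the causal one.
The causal difference is the pooled difference: 0.331 − 0.370 = -0.039.

-0.04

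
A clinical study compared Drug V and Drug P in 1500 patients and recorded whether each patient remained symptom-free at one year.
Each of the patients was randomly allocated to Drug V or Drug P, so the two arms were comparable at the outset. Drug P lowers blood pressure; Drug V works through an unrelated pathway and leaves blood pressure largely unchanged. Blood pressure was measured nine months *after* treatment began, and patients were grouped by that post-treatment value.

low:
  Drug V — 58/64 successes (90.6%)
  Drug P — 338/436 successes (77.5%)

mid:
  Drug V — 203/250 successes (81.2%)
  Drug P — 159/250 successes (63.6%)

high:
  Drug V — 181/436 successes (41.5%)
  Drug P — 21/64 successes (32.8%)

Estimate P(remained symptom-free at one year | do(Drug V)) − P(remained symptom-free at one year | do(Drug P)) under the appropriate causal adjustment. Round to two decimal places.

-0.10

Blood pressure is downstream of the drug. One should not condition on a consequence of treatment, so the overall rates are the right comparison.
The causal difference is the pooled difference: 0.589 − 0.691 = -0.101.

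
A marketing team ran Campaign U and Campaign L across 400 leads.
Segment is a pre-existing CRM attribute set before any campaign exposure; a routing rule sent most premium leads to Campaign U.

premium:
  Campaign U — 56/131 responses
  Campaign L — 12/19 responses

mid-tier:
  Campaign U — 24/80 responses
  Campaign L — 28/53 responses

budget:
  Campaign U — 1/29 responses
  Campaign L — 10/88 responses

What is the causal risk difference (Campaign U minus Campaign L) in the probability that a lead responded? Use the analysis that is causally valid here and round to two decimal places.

Campaign L is higher inside every customer segment stratum but Campaign U is higher in aggregate. Whether to stratify depends on how customer segment relates to the campaign.
Since customer segment is a pre-existing factor (not a product of the campaign) and it affects the outcome on its own, it is a confounder. The stratified rates, not the pooled rate, identify the causal effect.
Adjusting over the population distribution of customer segment: 0.375·(0.427−0.632) + 0.333·(0.300−0.528) + 0.292·(0.034−0.114) = -0.176.

-0.18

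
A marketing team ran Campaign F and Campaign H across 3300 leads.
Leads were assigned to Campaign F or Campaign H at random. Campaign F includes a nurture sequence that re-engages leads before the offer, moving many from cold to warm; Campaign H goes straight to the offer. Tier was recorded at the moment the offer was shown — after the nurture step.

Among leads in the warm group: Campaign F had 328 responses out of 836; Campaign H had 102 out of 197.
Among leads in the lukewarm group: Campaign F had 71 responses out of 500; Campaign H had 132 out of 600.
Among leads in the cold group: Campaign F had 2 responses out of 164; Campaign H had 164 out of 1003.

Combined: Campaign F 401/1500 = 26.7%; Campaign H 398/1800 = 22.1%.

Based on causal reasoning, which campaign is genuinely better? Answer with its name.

Campaign F

The distribution of engagement tier is itself part of what the campaign does — it is an intermediate outcome. Holding it fixed would remove that part of the effect; the total effect is the pooled difference.
Pooled: Campaign F 26.7% vs Campaign H 22.1%; Campaign F is higher overall.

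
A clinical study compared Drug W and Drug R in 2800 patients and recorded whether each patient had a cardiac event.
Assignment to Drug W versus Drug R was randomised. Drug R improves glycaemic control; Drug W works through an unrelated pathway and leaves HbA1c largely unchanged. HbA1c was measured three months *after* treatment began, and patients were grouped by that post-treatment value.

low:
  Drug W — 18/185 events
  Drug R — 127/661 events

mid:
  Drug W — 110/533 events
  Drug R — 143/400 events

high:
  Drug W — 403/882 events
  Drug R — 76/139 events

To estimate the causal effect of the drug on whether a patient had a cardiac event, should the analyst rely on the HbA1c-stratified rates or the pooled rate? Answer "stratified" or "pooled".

pooled

Within every HbA1c level Drug W has the lower rate, yet pooled Drug R does — Simpson's reversal.
Stratifying would compare drugs among patients the drugs themselves sorted into HbA1c groups — a form of selection on an intermediate. The unconditioned pooled rates give the total causal effect.
Pooled: Drug W 33.2% vs Drug R 28.8%; Drug R is lower overall.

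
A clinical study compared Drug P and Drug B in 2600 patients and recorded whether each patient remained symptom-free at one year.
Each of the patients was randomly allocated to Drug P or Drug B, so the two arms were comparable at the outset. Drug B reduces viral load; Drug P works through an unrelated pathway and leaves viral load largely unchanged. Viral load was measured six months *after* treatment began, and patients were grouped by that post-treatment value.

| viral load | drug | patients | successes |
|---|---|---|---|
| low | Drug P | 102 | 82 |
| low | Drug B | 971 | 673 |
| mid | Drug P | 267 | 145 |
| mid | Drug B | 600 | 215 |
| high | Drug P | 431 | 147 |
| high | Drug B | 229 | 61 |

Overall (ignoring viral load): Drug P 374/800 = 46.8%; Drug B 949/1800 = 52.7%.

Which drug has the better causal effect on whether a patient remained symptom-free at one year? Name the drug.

Within every viral load level Drug P has the higher rate, yet pooled Drug B does — Simpson's reversal.
Viral load is downstream of the drug. One should not condition on a consequence of treatment, so the overall rates are the right comparison.
Pooled: Drug P 46.8% vs Drug B 52.7%; Drug B is higher overall.

Drug B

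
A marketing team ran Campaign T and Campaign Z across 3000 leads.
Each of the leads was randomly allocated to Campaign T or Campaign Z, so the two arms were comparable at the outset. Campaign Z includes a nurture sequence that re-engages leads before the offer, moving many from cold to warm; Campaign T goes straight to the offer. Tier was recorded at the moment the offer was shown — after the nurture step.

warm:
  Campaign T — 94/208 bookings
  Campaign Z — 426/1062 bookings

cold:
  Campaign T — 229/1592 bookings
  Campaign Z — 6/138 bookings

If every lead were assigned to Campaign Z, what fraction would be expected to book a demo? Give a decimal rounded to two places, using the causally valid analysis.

0.36

Within every engagement tier level Campaign T has the higher rate, yet pooled Campaign Z does — Simpson's reversal.
Engagement tier lies on the pathway campaign → engagement tier → outcome, so adjusting for it blocks the indirect effect. For the total causal effect of campaign, use the unadjusted pooled rates.
So P(outcome | do(Campaign Z)) is just the pooled rate for Campaign Z: 432/1200 = 0.360.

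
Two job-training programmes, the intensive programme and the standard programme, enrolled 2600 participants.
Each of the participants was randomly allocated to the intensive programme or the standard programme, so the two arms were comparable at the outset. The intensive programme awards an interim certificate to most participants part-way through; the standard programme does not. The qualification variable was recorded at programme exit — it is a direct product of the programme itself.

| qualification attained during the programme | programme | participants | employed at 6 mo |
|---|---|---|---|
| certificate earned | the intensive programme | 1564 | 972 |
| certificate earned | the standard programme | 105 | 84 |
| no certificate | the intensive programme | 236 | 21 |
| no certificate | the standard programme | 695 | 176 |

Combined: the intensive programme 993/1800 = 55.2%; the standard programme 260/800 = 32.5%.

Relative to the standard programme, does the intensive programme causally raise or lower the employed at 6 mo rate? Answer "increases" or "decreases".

increases

Qualification attained during the programme is recorded after the programme and is itself shifted by it — it sits on the causal path from programme to outcome. Conditioning on a mediator would strip out part of the effect we want; the pooled comparison gives the total causal effect.
Pooled: the intensive programme 55.2% vs the standard programme 32.5%; the intensive programme is higher overall.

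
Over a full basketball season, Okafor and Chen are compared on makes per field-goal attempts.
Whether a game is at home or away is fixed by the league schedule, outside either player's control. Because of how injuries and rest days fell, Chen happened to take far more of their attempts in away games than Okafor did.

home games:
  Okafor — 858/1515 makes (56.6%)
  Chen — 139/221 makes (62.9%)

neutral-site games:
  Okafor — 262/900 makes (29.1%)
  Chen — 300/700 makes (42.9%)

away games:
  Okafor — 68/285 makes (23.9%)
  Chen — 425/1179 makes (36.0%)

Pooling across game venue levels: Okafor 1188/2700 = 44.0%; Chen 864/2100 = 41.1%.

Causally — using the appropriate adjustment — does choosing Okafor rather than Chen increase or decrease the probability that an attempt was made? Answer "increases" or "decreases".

decreases

The game venue-specific comparison favours Chen throughout, but the pooled figures favour Okafor. The question is whether to condition on game venue.
Game venue is set before the player has any effect — it is not caused by the player — and it independently drives the outcome. That makes it a confounder, so the causal comparison is within game venue levels.
Within each level — home games: 56.6% vs 62.9%; neutral-site games: 29.1% vs 42.9%; away games: 23.9% vs 36.0% — Chen is higher every time.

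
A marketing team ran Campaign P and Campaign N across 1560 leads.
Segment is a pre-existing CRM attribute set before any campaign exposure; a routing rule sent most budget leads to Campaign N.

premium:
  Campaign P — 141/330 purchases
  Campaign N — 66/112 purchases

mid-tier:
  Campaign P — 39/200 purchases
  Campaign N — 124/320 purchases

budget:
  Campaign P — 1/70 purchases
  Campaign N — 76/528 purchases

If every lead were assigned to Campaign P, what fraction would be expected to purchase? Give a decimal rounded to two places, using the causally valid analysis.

0.19

The customer segment-specific comparison favours Campaign N throughout, but the pooled figures favour Campaign P. The question is whether to condition on customer segment.
Customer segment satisfies the back-door criterion: it is not a descendant of the campaign, and it blocks the spurious path from campaign to outcome. Adjusting for it (i.e., using the within-customer segment rates) gives the causal effect.
Standardising Campaign P to the population customer segment mix: 0.283·141/330 + 0.333·39/200 + 0.383·1/70 = 0.192.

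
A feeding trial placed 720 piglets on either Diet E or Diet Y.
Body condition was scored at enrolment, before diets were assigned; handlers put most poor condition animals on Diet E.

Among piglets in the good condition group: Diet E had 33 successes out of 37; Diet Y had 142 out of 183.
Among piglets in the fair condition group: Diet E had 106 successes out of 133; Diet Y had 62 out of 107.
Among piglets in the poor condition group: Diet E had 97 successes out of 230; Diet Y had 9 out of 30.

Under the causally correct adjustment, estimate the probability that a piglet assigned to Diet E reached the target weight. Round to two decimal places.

0.69

The starting body condition-specific comparison favours Diet E throughout, but the pooled figures favour Diet Y. The question is whether to condition on starting body condition.
Starting body condition differs across diets for reasons unrelated to any effect of the diet itself, and it separately predicts the outcome — a classic confounder. We must compare within starting body condition levels.
Standardising Diet E to the population starting body condition mix: 0.306·33/37 + 0.333·106/133 + 0.361·97/230 = 0.690.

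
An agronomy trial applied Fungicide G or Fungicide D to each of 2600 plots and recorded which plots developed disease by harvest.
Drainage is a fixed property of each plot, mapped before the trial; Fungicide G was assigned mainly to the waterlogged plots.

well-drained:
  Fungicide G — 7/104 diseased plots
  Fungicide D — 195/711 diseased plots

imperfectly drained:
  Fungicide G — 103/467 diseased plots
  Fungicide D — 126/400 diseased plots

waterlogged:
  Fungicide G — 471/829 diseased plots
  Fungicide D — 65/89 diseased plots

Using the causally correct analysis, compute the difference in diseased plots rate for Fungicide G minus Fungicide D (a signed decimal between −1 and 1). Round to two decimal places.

-0.15

The stratified and pooled comparisons disagree (Fungicide G wins within each field drainage; Fungicide D wins overall), so the answer turns on the causal role of field drainage.
Field drainage satisfies the back-door criterion: it is not a descendant of the fungicide, and it blocks the spurious path from fungicide to outcome. Adjusting for it (i.e., using the within-field drainage rates) gives the causal effect.
Adjusting over the population distribution of field drainage: 0.313·(0.067−0.274) + 0.333·(0.221−0.315) + 0.353·(0.568−0.730) = -0.154.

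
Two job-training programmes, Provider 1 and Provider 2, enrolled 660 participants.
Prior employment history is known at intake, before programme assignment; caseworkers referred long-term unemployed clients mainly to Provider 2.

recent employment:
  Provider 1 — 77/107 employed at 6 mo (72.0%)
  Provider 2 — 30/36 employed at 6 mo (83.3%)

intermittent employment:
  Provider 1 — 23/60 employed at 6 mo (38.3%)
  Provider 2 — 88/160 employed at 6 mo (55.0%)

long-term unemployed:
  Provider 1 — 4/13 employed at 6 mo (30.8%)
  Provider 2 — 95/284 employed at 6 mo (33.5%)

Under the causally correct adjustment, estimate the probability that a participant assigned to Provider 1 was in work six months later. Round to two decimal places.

Prior employment history satisfies the back-door criterion: it is not a descendant of the programme, and it blocks the spurious path from programme to outcome. Adjusting for it (i.e., using the within-prior employment history rates) gives the causal effect.
Standardising Provider 1 to the population prior employment history mix: 0.217·77/107 + 0.333·23/60 + 0.450·4/13 = 0.422.

0.42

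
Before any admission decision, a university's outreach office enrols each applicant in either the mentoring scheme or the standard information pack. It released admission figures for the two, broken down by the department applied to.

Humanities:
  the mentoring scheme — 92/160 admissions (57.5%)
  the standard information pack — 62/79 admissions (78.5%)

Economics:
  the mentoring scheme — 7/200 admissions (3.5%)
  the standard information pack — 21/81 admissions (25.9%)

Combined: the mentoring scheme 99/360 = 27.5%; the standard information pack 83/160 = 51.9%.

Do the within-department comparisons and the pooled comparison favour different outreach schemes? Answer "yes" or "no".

no

Within each department level (Humanities 57.5% vs 78.5%; Economics 3.5% vs 25.9%), the standard information pack has the higher rate every time. Pooled: 27.5% vs 51.9% — the standard information pack has the higher rate overall. They agree.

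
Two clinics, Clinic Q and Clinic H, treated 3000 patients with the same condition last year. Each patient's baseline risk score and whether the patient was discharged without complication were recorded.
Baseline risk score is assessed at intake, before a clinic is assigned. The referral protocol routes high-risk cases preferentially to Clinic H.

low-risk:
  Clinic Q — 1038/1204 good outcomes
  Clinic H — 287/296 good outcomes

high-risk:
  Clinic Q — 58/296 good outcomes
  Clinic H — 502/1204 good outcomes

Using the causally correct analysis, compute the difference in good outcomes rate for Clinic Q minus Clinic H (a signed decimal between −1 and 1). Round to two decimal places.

The imbalance in baseline risk score arose from how patients were allocated, not from anything the clinic did; and baseline risk score independently affects the outcome. The pooled gap is confounded — condition on baseline risk score.
Adjusting over the population distribution of baseline risk score: 0.500·(0.862−0.970) + 0.500·(0.196−0.417) = -0.164.

-0.16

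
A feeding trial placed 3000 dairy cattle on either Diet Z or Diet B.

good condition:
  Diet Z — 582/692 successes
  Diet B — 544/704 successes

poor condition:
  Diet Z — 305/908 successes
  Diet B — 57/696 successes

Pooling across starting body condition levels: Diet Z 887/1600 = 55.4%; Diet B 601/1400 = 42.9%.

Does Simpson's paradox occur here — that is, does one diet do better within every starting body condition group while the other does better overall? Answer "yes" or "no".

Within each starting body condition level (good condition 84.1% vs 77.3%; poor condition 33.6% vs 8.2%), Diet Z has the higher rate every time. Pooled: 55.4% vs 42.9% — Diet Z has the higher rate overall. They agree.

no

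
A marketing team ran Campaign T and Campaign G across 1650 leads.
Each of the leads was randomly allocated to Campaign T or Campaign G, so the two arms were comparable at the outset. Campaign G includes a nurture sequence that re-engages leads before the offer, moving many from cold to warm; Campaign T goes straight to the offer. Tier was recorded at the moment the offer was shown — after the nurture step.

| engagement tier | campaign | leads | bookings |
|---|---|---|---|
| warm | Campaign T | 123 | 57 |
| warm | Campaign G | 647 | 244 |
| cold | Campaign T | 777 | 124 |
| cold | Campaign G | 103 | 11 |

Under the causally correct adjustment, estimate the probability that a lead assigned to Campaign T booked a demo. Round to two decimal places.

0.20

Campaign T is higher inside every engagement tier stratum but Campaign G is higher in aggregate. Whether to stratify depends on how engagement tier relates to the campaign.
Because the campaign influences engagement tier, engagement tier is a post-treatment mediator, not a confounder. Stratifying on it would bias the estimate; the causal effect is the crude pooled difference.
So P(outcome | do(Campaign T)) is just the pooled rate for Campaign T: 181/900 = 0.201.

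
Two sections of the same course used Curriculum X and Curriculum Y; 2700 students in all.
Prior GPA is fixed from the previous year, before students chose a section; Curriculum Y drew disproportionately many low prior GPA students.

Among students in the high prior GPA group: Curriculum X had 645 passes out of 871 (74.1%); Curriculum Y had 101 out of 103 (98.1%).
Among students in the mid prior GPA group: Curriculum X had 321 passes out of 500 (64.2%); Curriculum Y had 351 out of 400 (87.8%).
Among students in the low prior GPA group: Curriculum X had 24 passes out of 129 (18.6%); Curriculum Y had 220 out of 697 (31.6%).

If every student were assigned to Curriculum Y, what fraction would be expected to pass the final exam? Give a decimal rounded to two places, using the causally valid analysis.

Within every prior GPA band level Curriculum Y has the higher rate, yet pooled Curriculum X does — Simpson's reversal.
Nothing the teaching method does changes prior GPA band; the imbalance is an allocation artefact. With prior GPA band also predicting the outcome, the pooled figure is confounded, and the within-stratum comparison is the causal one.
Standardising Curriculum Y to the population prior GPA band mix: 0.361·101/103 + 0.333·351/400 + 0.306·220/697 = 0.743.

0.74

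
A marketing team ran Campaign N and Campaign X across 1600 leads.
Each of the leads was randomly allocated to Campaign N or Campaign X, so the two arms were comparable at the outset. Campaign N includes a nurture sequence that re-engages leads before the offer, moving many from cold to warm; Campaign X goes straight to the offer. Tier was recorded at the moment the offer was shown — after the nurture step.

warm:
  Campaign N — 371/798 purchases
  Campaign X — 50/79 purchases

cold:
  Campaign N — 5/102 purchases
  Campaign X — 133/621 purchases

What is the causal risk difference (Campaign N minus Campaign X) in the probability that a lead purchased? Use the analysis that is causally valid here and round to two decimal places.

Within every engagement tier level Campaign X has the higher rate, yet pooled Campaign N does — Simpson's reversal.
Engagement tier is downstream of the campaign. One should not condition on a consequence of treatment, so the overall rates are the right comparison.
The causal difference is the pooled difference: 0.418 − 0.261 = +0.156.

+0.16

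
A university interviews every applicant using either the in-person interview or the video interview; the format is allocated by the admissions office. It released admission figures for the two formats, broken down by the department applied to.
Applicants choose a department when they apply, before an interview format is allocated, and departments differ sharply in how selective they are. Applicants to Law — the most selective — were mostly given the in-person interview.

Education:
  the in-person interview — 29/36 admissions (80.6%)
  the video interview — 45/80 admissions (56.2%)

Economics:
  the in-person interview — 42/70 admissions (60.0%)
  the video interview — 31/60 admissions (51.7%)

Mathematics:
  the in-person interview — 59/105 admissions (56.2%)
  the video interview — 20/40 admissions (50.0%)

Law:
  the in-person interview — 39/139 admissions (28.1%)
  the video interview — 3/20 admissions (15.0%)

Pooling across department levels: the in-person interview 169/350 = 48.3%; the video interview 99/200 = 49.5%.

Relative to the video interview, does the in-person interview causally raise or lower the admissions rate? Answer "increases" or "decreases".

the in-person interview is higher inside every department stratum but the video interview is higher in aggregate. Whether to stratify depends on how department relates to the interview format.
Nothing the interview format does changes department; the imbalance is an allocation artefact. With department also predicting the outcome, the pooled figure is confounded, and the within-stratum comparison is the causal one.
Within each level — Education: 80.6% vs 56.2%; Economics: 60.0% vs 51.7%; Mathematics: 56.2% vs 50.0%; Law: 28.1% vs 15.0% — the in-person interview is higher every time.

increases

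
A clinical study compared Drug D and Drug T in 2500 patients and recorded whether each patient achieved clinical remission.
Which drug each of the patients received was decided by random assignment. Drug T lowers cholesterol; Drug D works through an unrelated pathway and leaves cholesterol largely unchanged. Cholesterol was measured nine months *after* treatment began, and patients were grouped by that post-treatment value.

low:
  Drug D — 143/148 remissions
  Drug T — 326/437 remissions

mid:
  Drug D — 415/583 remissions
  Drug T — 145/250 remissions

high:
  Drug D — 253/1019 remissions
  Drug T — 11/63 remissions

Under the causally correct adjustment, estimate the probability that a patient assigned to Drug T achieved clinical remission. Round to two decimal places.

0.64

Within every cholesterol level Drug D has the higher rate, yet pooled Drug T does — Simpson's reversal.
Cholesterol is downstream of the drug. One should not condition on a consequence of treatment, so the overall rates are the right comparison.
So P(outcome | do(Drug T)) is just the pooled rate for Drug T: 482/750 = 0.643.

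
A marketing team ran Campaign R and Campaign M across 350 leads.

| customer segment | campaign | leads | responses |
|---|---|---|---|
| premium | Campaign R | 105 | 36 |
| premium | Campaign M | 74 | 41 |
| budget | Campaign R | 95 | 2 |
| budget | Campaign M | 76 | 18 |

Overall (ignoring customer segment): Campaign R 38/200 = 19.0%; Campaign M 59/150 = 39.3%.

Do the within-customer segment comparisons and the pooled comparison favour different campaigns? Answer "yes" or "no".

Within each customer segment level (premium 34.3% vs 55.4%; budget 2.1% vs 23.7%), Campaign M has the higher rate every time. Pooled: 19.0% vs 39.3% — Campaign M has the higher rate overall. They agree.

no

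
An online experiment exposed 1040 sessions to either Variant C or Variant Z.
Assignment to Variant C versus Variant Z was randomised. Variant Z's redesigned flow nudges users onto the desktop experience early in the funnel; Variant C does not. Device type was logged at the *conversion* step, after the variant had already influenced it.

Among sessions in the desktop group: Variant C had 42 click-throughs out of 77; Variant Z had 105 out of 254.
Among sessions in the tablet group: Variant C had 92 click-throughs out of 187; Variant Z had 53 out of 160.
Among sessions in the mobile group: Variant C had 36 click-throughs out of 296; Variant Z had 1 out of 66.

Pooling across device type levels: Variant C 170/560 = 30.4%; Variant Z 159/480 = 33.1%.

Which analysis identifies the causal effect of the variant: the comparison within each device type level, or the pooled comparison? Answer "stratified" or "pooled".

pooled

Stratifying would compare variants among sessions the variants themselves sorted into device type groups — a form of selection on an intermediate. The unconditioned pooled rates give the total causal effect.
Pooled: Variant C 30.4% vs Variant Z 33.1%; Variant Z is higher overall.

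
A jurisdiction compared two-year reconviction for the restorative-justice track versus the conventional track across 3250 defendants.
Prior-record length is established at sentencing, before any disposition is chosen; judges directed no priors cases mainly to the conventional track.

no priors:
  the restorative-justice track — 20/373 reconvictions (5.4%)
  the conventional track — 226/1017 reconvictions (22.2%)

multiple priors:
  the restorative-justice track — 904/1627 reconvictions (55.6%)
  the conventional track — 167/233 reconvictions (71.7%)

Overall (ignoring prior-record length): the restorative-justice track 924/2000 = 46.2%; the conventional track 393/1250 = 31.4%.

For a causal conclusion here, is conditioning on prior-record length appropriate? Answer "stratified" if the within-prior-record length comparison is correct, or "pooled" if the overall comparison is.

stratified

Here prior-record length is a common cause — it drives both which disposition a case falls under and the outcome. The crude comparison mixes populations; the stratum-specific rates are the causally relevant ones.
Within each level — no priors: 5.4% vs 22.2%; multiple priors: 55.6% vs 71.7% — the restorative-justice track is lower every time.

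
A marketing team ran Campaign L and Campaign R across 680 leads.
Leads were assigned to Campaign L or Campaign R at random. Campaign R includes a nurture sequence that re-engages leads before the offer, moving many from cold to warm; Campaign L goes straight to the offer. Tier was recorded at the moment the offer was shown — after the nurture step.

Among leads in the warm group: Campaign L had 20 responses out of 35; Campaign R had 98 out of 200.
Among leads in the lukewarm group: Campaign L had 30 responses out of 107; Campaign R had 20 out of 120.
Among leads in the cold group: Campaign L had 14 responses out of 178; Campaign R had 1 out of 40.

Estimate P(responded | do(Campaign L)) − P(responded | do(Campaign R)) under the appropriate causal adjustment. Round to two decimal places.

Because the campaign influences engagement tier, engagement tier is a post-treatment mediator, not a confounder. Stratifying on it would bias the estimate; the causal effect is the crude pooled difference.
The causal difference is the pooled difference: 0.200 − 0.331 = -0.131.

-0.13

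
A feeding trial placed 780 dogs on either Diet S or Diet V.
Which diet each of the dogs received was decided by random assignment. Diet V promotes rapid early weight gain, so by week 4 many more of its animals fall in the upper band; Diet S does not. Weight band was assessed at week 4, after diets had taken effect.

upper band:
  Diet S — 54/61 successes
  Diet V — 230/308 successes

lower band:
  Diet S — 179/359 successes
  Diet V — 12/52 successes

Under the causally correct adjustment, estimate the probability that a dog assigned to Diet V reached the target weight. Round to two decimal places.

0.67

Week-4 weight band here is a post-treatment variable shaped by the diet; conditioning on it would introduce bias rather than remove it. The overall comparison is the causal one.
So P(outcome | do(Diet V)) is just the pooled rate for Diet V: 242/360 = 0.672.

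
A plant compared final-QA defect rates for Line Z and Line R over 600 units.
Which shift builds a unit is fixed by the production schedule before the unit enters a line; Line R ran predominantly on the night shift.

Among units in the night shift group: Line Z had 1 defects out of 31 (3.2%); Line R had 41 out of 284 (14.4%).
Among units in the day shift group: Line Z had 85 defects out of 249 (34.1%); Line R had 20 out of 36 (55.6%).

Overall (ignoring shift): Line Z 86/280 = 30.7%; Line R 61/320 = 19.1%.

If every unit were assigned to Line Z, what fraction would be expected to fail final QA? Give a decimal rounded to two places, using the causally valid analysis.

Here shift is a common cause — it drives both which line a case falls under and the outcome. The crude comparison mixes populations; the stratum-specific rates are the causally relevant ones.
Standardising Line Z to the population shift mix: 0.525·1/31 + 0.475·85/249 = 0.179.

0.18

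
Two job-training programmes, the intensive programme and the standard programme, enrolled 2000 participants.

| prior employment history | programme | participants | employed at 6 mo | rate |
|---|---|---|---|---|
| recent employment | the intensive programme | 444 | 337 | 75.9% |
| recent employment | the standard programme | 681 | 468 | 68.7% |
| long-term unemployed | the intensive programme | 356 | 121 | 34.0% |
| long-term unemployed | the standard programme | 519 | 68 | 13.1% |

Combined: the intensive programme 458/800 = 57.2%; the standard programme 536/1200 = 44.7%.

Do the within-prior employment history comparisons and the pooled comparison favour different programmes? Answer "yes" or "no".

no

Within each prior employment history level (recent employment 75.9% vs 68.7%; long-term unemployed 34.0% vs 13.1%), the intensive programme has the higher rate every time. Pooled: 57.2% vs 44.7% — the intensive programme has the higher rate overall. They agree.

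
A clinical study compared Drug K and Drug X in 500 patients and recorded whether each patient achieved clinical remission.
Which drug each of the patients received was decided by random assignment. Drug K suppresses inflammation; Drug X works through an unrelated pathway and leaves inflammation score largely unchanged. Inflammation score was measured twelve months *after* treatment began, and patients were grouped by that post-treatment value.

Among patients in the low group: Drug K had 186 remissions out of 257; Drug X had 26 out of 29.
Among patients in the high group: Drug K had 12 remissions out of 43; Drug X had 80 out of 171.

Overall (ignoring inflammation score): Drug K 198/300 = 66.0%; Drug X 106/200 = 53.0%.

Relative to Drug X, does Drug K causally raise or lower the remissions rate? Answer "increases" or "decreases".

Drug X is higher inside every inflammation score stratum but Drug K is higher in aggregate. Whether to stratify depends on how inflammation score relates to the drug.
Inflammation score is downstream of the drug. One should not condition on a consequence of treatment, so the overall rates are the right comparison.
Pooled: Drug K 66.0% vs Drug X 53.0%; Drug K is higher overall.

increases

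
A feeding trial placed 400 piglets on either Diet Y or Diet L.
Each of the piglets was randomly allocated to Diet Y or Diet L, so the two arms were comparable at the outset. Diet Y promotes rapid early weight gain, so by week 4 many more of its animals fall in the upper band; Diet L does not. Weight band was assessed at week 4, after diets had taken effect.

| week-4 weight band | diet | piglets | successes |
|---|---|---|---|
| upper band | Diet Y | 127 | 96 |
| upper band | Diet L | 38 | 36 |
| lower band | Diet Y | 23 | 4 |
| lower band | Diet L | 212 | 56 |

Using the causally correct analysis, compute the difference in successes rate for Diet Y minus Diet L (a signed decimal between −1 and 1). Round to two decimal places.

+0.30

Week-4 weight band here is a post-treatment variable shaped by the diet; conditioning on it would introduce bias rather than remove it. The overall comparison is the causal one.
The causal difference is the pooled difference: 0.667 − 0.368 = +0.299.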